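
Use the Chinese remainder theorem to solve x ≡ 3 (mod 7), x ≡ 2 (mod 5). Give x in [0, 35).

Write x = 3 + 7·k. Then 7·k ≡ 2 − 3 ≡ 4 (mod 5).
Need 7⁻¹ mod 5. Extended Euclid on (5, 2):
5 = 2×2 + 1
2 = 2×1 + 0
Back-substitute:
1 = 5 − 2·2
7⁻¹ ≡ 3 (mod 5), so k ≡ 3·4 ≡ 2 (mod 5).
x = 3 + 7·2 = 17.

17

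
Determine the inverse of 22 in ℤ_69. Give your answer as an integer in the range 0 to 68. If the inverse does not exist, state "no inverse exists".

Run Euclid on (69, 22):
69 = 3·22 + 3
22 = 7·3 + 1
3 = 3·1 + 0
gcd = 1, so the inverse exists. Back-substitute:
1 = 22 − 7·3
1 = −7·69 + 22·22
So 22·22 ≡ 1 (mod 69).

22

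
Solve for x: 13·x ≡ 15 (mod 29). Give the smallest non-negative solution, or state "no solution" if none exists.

19

First find gcd(13, 29):
29 = 2×13 + 3
13 = 4×3 + 1
3 = 3×1 + 0
gcd = 1, so a unique solution mod 29 exists.
Back-substitute for the Bézout coefficients:
1 = 13 − 4·3
1 = −4·29 + 9·13
So 13·(9) ≡ 1 (mod 29), giving 13⁻¹ ≡ 9.
x ≡ 13⁻¹·15 ≡ 9·15 ≡ 19 (mod 29).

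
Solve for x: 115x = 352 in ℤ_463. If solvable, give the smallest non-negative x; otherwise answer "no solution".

148

First find gcd(115, 463):
463 = 4*115 + 3
115 = 38*3 + 1
3 = 3*1 + 0
gcd = 1, so a unique solution mod 463 exists.
Back-substitute for the Bézout coefficients:
1 = 115 − 38·3
1 = −38·463 + 153·115
So 115·(153) ≡ 1 (mod 463), giving 115⁻¹ ≡ 153.
x ≡ 115⁻¹·352 ≡ 153·352 ≡ 148 (mod 463).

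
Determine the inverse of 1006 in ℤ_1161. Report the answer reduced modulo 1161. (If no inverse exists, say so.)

Run Euclid on (1161, 1006):
1161 = 1·1006 + 155
1006 = 6·155 + 76
155 = 2·76 + 3
76 = 25·3 + 1
3 = 3·1 + 0
The gcd is 1. Working backward:
1 = 76 − 25·3
1 = −25·155 + 51·76
1 = 51·1006 − 331·155
1 = −331·1161 + 382·1006
So 1006·382 ≡ 1 (mod 1161).

382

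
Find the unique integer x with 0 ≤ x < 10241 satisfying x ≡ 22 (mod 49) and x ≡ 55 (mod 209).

Write x = 22 + 49·k. Then 49·k ≡ 55 − 22 ≡ 33 (mod 209).
Need 49⁻¹ mod 209. Extended Euclid on (209, 49):
209 = 4·49 + 13
49 = 3·13 + 10
13 = 1·10 + 3
10 = 3·3 + 1
3 = 3·1 + 0
Back-substitute:
1 = 10 − 3·3
1 = −3·13 + 4·10
1 = 4·49 − 15·13
1 = −15·209 + 64·49
49⁻¹ ≡ 64 (mod 209), so k ≡ 64·33 ≡ 22 (mod 209).
x = 22 + 49·22 = 1100.

1100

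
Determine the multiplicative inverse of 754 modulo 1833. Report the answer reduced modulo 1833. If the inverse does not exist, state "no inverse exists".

no inverse exists

Compute gcd(754, 1833):
1833 = 2×754 + 325
754 = 2×325 + 104
325 = 3×104 + 13
104 = 8×13 + 0
gcd(754, 1833) = 13 ≠ 1, so 754 has no multiplicative inverse modulo 1833.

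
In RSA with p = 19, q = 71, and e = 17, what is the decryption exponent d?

φ(n) = (p−1)(q−1) = 18·70 = 1260.
Need d with 17·d ≡ 1 (mod 1260). Apply the extended Euclidean algorithm:
1260 = 74*17 + 2
17 = 8*2 + 1
2 = 2*1 + 0
Back-substitute:
1 = 17 − 8·2
1 = −8·1260 + 593·17
So 17·593 ≡ 1 (mod 1260), hence d = 593.

593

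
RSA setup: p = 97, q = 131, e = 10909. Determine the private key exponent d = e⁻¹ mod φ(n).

φ(n) = (p−1)(q−1) = 96·130 = 12480.
Need d with 10909·d ≡ 1 (mod 12480). Apply the extended Euclidean algorithm:
12480 = 1×10909 + 1571
10909 = 6×1571 + 1483
1571 = 1×1483 + 88
1483 = 16×88 + 75
88 = 1×75 + 13
75 = 5×13 + 10
13 = 1×10 + 3
10 = 3×3 + 1
3 = 3×1 + 0
Back-substitute:
1 = 10 − 3·3
1 = −3·13 + 4·10
1 = 4·75 − 23·13
1 = −23·88 + 27·75
1 = 27·1483 − 455·88
1 = −455·1571 + 482·1483
1 = 482·10909 − 3347·1571
1 = −3347·12480 + 3829·10909
So 10909·3829 ≡ 1 (mod 12480), hence d = 3829.

3829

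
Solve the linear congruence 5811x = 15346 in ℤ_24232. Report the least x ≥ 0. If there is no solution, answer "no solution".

no solution

gcd(5811, 24232):
24232 = 4*5811 + 988
5811 = 5*988 + 871
988 = 1*871 + 117
871 = 7*117 + 52
117 = 2*52 + 13
52 = 4*13 + 0
gcd = 13, but 13 ∤ 15346, so the congruence has no solution.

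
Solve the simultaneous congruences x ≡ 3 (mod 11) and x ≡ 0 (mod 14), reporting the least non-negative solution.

Write x = 3 + 11·k. Then 11·k ≡ 0 − 3 ≡ 11 (mod 14).
Need 11⁻¹ mod 14. Extended Euclid on (14, 11):
14 = 1×11 + 3
11 = 3×3 + 2
3 = 1×2 + 1
2 = 2×1 + 0
Back-substitute:
1 = 3 − 2
1 = −11 + 4·3
1 = 4·14 − 5·11
11⁻¹ ≡ 9 (mod 14), so k ≡ 9·11 ≡ 1 (mod 14).
x = 3 + 11·1 = 14.

14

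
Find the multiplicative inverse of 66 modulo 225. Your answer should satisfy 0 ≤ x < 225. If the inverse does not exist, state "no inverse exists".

no inverse exists

Compute gcd(66, 225):
225 = 3*66 + 27
66 = 2*27 + 12
27 = 2*12 + 3
12 = 4*3 + 0
Since gcd = 3 > 1, 66 is not a unit mod 225.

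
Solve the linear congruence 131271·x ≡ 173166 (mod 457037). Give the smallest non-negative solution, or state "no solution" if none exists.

5558

First find gcd(131271, 457037):
457037 = 3×131271 + 63224
131271 = 2×63224 + 4823
63224 = 13×4823 + 525
4823 = 9×525 + 98
525 = 5×98 + 35
98 = 2×35 + 28
35 = 1×28 + 7
28 = 4×7 + 0
gcd = 7 and 7 | 173166, so solutions exist. Divide through by 7: 18753x ≡ 24738 (mod 65291).
Now find 18753⁻¹ mod 65291:
65291 = 3·18753 + 9032
18753 = 2·9032 + 689
9032 = 13·689 + 75
689 = 9·75 + 14
75 = 5·14 + 5
14 = 2·5 + 4
5 = 1·4 + 1
4 = 4·1 + 0
Back-substitute:
1 = 5 − 4
1 = −14 + 3·5
1 = 3·75 − 16·14
1 = −16·689 + 147·75
1 = 147·9032 − 1927·689
1 = −1927·18753 + 4001·9032
1 = 4001·65291 − 13930·18753
So 18753·(-13930) ≡ 1 (mod 65291), i.e. 18753⁻¹ ≡ 51361.
Then x ≡ 51361·24738 ≡ 5558 (mod 65291); the smallest non-negative solution is x = 5558.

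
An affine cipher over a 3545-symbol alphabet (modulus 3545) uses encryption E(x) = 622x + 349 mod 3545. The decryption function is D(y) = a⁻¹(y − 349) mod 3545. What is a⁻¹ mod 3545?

gcd(3545, 622) by repeated division:
3545 = 5×622 + 435
622 = 1×435 + 187
435 = 2×187 + 61
187 = 3×61 + 4
61 = 15×4 + 1
4 = 4×1 + 0
The gcd is 1. Working backward:
1 = 61 − 15·4
1 = −15·187 + 46·61
1 = 46·435 − 107·187
1 = −107·622 + 153·435
1 = 153·3545 − 872·622
Hence 622⁻¹ ≡ -872 ≡ 2673 (mod 3545).

2673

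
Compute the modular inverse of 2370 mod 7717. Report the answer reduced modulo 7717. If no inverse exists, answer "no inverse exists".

5721

gcd(7717, 2370) by repeated division:
7717 = 3×2370 + 607
2370 = 3×607 + 549
607 = 1×549 + 58
549 = 9×58 + 27
58 = 2×27 + 4
27 = 6×4 + 3
4 = 1×3 + 1
3 = 3×1 + 0
gcd = 1, so the inverse exists. Back-substitute:
1 = 4 − 3
1 = −27 + 7·4
1 = 7·58 − 15·27
1 = −15·549 + 142·58
1 = 142·607 − 157·549
1 = −157·2370 + 613·607
1 = 613·7717 − 1996·2370
So 2370·(-1996) ≡ 1 (mod 7717), and -1996 ≡ 5721 (mod 7717).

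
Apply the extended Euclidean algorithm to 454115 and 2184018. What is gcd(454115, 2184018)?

1

Apply Euclid's algorithm to 2184018 and 454115:
2184018 = 4·454115 + 367558
454115 = 1·367558 + 86557
367558 = 4·86557 + 21330
86557 = 4·21330 + 1237
21330 = 17·1237 + 301
1237 = 4·301 + 33
301 = 9·33 + 4
33 = 8·4 + 1
4 = 4·1 + 0
gcd(454115, 2184018) = 1.
Express as a combination:
1 = 33 − 8·4
1 = −8·301 + 73·33
1 = 73·1237 − 300·301
1 = −300·21330 + 5173·1237
1 = 5173·86557 − 20992·21330
1 = −20992·367558 + 89141·86557
1 = 89141·454115 − 110133·367558
1 = −110133·2184018 + 529673·454115
So 1 = (-110133)·2184018 + (529673)·454115.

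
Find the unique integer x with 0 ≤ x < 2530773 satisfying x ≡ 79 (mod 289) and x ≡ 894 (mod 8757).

675183

Write x = 79 + 289·k. Then 289·k ≡ 894 − 79 ≡ 815 (mod 8757).
Need 289⁻¹ mod 8757. Extended Euclid on (8757, 289):
8757 = 30·289 + 87
289 = 3·87 + 28
87 = 3·28 + 3
28 = 9·3 + 1
3 = 3·1 + 0
Back-substitute:
1 = 28 − 9·3
1 = −9·87 + 28·28
1 = 28·289 − 93·87
1 = −93·8757 + 2818·289
289⁻¹ ≡ 2818 (mod 8757), so k ≡ 2818·815 ≡ 2336 (mod 8757).
x = 79 + 289·2336 = 675183.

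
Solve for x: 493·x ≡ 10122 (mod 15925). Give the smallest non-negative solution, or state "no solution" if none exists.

First find gcd(493, 15925):
15925 = 32·493 + 149
493 = 3·149 + 46
149 = 3·46 + 11
46 = 4·11 + 2
11 = 5·2 + 1
2 = 2·1 + 0
gcd = 1, so a unique solution mod 15925 exists.
Back-substitute for the Bézout coefficients:
1 = 11 − 5·2
1 = −5·46 + 21·11
1 = 21·149 − 68·46
1 = −68·493 + 225·149
1 = 225·15925 − 7268·493
So 493·(-7268) ≡ 1 (mod 15925), giving 493⁻¹ ≡ 8657.
x ≡ 493⁻¹·10122 ≡ 8657·10122 ≡ 6804 (mod 15925).

6804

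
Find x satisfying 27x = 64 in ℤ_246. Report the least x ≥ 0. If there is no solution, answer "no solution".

no solution

gcd(27, 246):
246 = 9×27 + 3
27 = 9×3 + 0
gcd = 3, but 3 ∤ 64, so the congruence has no solution.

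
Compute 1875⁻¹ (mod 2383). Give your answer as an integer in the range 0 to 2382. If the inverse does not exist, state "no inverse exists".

Apply the Euclidean algorithm to 2383 and 1875:
2383 = 1*1875 + 508
1875 = 3*508 + 351
508 = 1*351 + 157
351 = 2*157 + 37
157 = 4*37 + 9
37 = 4*9 + 1
9 = 9*1 + 0
gcd = 1, so the inverse exists. Back-substitute:
1 = 37 − 4·9
1 = −4·157 + 17·37
1 = 17·351 − 38·157
1 = −38·508 + 55·351
1 = 55·1875 − 203·508
1 = −203·2383 + 258·1875
So 1875·258 ≡ 1 (mod 2383).

258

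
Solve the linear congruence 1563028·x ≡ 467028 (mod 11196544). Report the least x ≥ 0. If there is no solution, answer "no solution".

2698097

First find gcd(1563028, 11196544):
11196544 = 7×1563028 + 255348
1563028 = 6×255348 + 30940
255348 = 8×30940 + 7828
30940 = 3×7828 + 7456
7828 = 1×7456 + 372
7456 = 20×372 + 16
372 = 23×16 + 4
16 = 4×4 + 0
gcd = 4 and 4 | 467028, so solutions exist. Divide through by 4: 390757x ≡ 116757 (mod 2799136).
Now find 390757⁻¹ mod 2799136:
2799136 = 7·390757 + 63837
390757 = 6·63837 + 7735
63837 = 8·7735 + 1957
7735 = 3·1957 + 1864
1957 = 1·1864 + 93
1864 = 20·93 + 4
93 = 23·4 + 1
4 = 4·1 + 0
Back-substitute:
1 = 93 − 23·4
1 = −23·1864 + 461·93
1 = 461·1957 − 484·1864
1 = −484·7735 + 1913·1957
1 = 1913·63837 − 15788·7735
1 = −15788·390757 + 96641·63837
1 = 96641·2799136 − 692275·390757
So 390757·(-692275) ≡ 1 (mod 2799136), i.e. 390757⁻¹ ≡ 2106861.
Then x ≡ 2106861·116757 ≡ 2698097 (mod 2799136); the smallest non-negative solution is x = 2698097.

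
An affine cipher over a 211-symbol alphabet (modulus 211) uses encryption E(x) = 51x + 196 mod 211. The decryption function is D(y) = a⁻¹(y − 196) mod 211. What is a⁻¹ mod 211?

120

Apply the Euclidean algorithm to 211 and 51:
211 = 4·51 + 7
51 = 7·7 + 2
7 = 3·2 + 1
2 = 2·1 + 0
Since gcd(51, 211) = 1, back-substitute to write 1 as a combination:
1 = 7 − 3·2
1 = −3·51 + 22·7
1 = 22·211 − 91·51
Hence 51⁻¹ ≡ -91 ≡ 120 (mod 211).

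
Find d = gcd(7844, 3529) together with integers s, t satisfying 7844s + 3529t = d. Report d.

1

Euclidean algorithm:
7844 = 2·3529 + 786
3529 = 4·786 + 385
786 = 2·385 + 16
385 = 24·16 + 1
16 = 16·1 + 0
gcd(7844, 3529) = 1.
Working backward:
1 = 385 − 24·16
1 = −24·786 + 49·385
1 = 49·3529 − 220·786
1 = −220·7844 + 489·3529
So 1 = (-220)·7844 + (489)·3529.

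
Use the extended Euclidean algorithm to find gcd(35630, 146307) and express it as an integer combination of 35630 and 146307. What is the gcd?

Euclidean algorithm:
146307 = 4×35630 + 3787
35630 = 9×3787 + 1547
3787 = 2×1547 + 693
1547 = 2×693 + 161
693 = 4×161 + 49
161 = 3×49 + 14
49 = 3×14 + 7
14 = 2×7 + 0
gcd(35630, 146307) = 7.
Back-substituting:
7 = 49 − 3·14
7 = −3·161 + 10·49
7 = 10·693 − 43·161
7 = −43·1547 + 96·693
7 = 96·3787 − 235·1547
7 = −235·35630 + 2211·3787
7 = 2211·146307 − 9079·35630
So 7 = (2211)·146307 + (-9079)·35630.

7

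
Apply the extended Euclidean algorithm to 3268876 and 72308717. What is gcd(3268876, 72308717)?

Apply Euclid's algorithm to 72308717 and 3268876:
72308717 = 22·3268876 + 393445
3268876 = 8·393445 + 121316
393445 = 3·121316 + 29497
121316 = 4·29497 + 3328
29497 = 8·3328 + 2873
3328 = 1·2873 + 455
2873 = 6·455 + 143
455 = 3·143 + 26
143 = 5·26 + 13
26 = 2·13 + 0
gcd(3268876, 72308717) = 13.
Back-substituting:
13 = 143 − 5·26
13 = −5·455 + 16·143
13 = 16·2873 − 101·455
13 = −101·3328 + 117·2873
13 = 117·29497 − 1037·3328
13 = −1037·121316 + 4265·29497
13 = 4265·393445 − 13832·121316
13 = −13832·3268876 + 114921·393445
13 = 114921·72308717 − 2542094·3268876
So 13 = (114921)·72308717 + (-2542094)·3268876.

13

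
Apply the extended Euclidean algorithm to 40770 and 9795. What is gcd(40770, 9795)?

15

Repeated division:
40770 = 4·9795 + 1590
9795 = 6·1590 + 255
1590 = 6·255 + 60
255 = 4·60 + 15
60 = 4·15 + 0
gcd(40770, 9795) = 15.
Working backward:
15 = 255 − 4·60
15 = −4·1590 + 25·255
15 = 25·9795 − 154·1590
15 = −154·40770 + 641·9795
So 15 = (-154)·40770 + (641)·9795.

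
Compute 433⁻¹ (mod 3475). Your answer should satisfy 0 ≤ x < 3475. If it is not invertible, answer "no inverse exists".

947

Extended Euclidean algorithm:
3475 = 8·433 + 11
433 = 39·11 + 4
11 = 2·4 + 3
4 = 1·3 + 1
3 = 3·1 + 0
Since gcd(433, 3475) = 1, back-substitute to write 1 as a combination:
1 = 4 − 3
1 = −11 + 3·4
1 = 3·433 − 118·11
1 = −118·3475 + 947·433
So 433·947 ≡ 1 (mod 3475).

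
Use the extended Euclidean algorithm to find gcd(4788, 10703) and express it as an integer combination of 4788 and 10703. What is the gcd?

Repeated division:
10703 = 2×4788 + 1127
4788 = 4×1127 + 280
1127 = 4×280 + 7
280 = 40×7 + 0
gcd(4788, 10703) = 7.
Back-substituting:
7 = 1127 − 4·280
7 = −4·4788 + 17·1127
7 = 17·10703 − 38·4788
So 7 = (17)·10703 + (-38)·4788.

7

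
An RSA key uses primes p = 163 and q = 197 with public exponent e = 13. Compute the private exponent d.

4885

φ(n) = (p−1)(q−1) = 162·196 = 31752.
Need d with 13·d ≡ 1 (mod 31752). Apply the extended Euclidean algorithm:
31752 = 2442·13 + 6
13 = 2·6 + 1
6 = 6·1 + 0
Back-substitute:
1 = 13 − 2·6
1 = −2·31752 + 4885·13
So 13·4885 ≡ 1 (mod 31752), hence d = 4885.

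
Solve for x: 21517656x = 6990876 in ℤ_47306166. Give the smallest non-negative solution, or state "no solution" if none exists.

614577

First find gcd(21517656, 47306166):
47306166 = 2×21517656 + 4270854
21517656 = 5×4270854 + 163386
4270854 = 26×163386 + 22818
163386 = 7×22818 + 3660
22818 = 6×3660 + 858
3660 = 4×858 + 228
858 = 3×228 + 174
228 = 1×174 + 54
174 = 3×54 + 12
54 = 4×12 + 6
12 = 2×6 + 0
gcd = 6 and 6 | 6990876, so solutions exist. Divide through by 6: 3586276x ≡ 1165146 (mod 7884361).
Now find 3586276⁻¹ mod 7884361:
7884361 = 2*3586276 + 711809
3586276 = 5*711809 + 27231
711809 = 26*27231 + 3803
27231 = 7*3803 + 610
3803 = 6*610 + 143
610 = 4*143 + 38
143 = 3*38 + 29
38 = 1*29 + 9
29 = 3*9 + 2
9 = 4*2 + 1
2 = 2*1 + 0
Back-substitute:
1 = 9 − 4·2
1 = −4·29 + 13·9
1 = 13·38 − 17·29
1 = −17·143 + 64·38
1 = 64·610 − 273·143
1 = −273·3803 + 1702·610
1 = 1702·27231 − 12187·3803
1 = −12187·711809 + 318564·27231
1 = 318564·3586276 − 1605007·711809
1 = −1605007·7884361 + 3528578·3586276
So 3586276⁻¹ ≡ 3528578 (mod 7884361).
Then x ≡ 3528578·1165146 ≡ 614577 (mod 7884361); the smallest non-negative solution is x = 614577.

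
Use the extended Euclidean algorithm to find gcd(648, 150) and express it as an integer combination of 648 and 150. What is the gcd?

6

Apply Euclid's algorithm to 648 and 150:
648 = 4×150 + 48
150 = 3×48 + 6
48 = 8×6 + 0
gcd(648, 150) = 6.
Express as a combination:
6 = 150 − 3·48
6 = −3·648 + 13·150
So 6 = (-3)·648 + (13)·150.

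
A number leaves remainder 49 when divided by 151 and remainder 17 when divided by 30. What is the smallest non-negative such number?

4277

Write x = 49 + 151·k. Then 151·k ≡ 17 − 49 ≡ 28 (mod 30).
Need 151⁻¹ mod 30. Extended Euclid on (30, 1):
30 = 30·1 + 0
151⁻¹ ≡ 1 (mod 30), so k ≡ 1·28 ≡ 28 (mod 30).
x = 49 + 151·28 = 4277.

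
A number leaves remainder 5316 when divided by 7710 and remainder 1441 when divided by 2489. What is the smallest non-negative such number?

Write x = 5316 + 7710·k. Then 7710·k ≡ 1441 − 5316 ≡ 1103 (mod 2489).
Need 7710⁻¹ mod 2489. Extended Euclid on (2489, 243):
2489 = 10*243 + 59
243 = 4*59 + 7
59 = 8*7 + 3
7 = 2*3 + 1
3 = 3*1 + 0
Back-substitute:
1 = 7 − 2·3
1 = −2·59 + 17·7
1 = 17·243 − 70·59
1 = −70·2489 + 717·243
7710⁻¹ ≡ 717 (mod 2489), so k ≡ 717·1103 ≡ 1838 (mod 2489).
x = 5316 + 7710·1838 = 14176296.

14176296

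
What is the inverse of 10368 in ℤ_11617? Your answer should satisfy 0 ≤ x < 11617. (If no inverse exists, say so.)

2688

gcd(11617, 10368) by repeated division:
11617 = 1*10368 + 1249
10368 = 8*1249 + 376
1249 = 3*376 + 121
376 = 3*121 + 13
121 = 9*13 + 4
13 = 3*4 + 1
4 = 4*1 + 0
The gcd is 1. Working backward:
1 = 13 − 3·4
1 = −3·121 + 28·13
1 = 28·376 − 87·121
1 = −87·1249 + 289·376
1 = 289·10368 − 2399·1249
1 = −2399·11617 + 2688·10368
So 10368·2688 ≡ 1 (mod 11617).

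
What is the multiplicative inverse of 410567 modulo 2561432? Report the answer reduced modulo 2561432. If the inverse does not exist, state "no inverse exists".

Apply the Euclidean algorithm to 2561432 and 410567:
2561432 = 6·410567 + 98030
410567 = 4·98030 + 18447
98030 = 5·18447 + 5795
18447 = 3·5795 + 1062
5795 = 5·1062 + 485
1062 = 2·485 + 92
485 = 5·92 + 25
92 = 3·25 + 17
25 = 1·17 + 8
17 = 2·8 + 1
8 = 8·1 + 0
Since gcd(410567, 2561432) = 1, back-substitute to write 1 as a combination:
1 = 17 − 2·8
1 = −2·25 + 3·17
1 = 3·92 − 11·25
1 = −11·485 + 58·92
1 = 58·1062 − 127·485
1 = −127·5795 + 693·1062
1 = 693·18447 − 2206·5795
1 = −2206·98030 + 11723·18447
1 = 11723·410567 − 49098·98030
1 = −49098·2561432 + 306311·410567
So 410567·306311 ≡ 1 (mod 2561432).

306311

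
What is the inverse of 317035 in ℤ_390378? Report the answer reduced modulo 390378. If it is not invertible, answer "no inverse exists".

gcd(390378, 317035) by repeated division:
390378 = 1×317035 + 73343
317035 = 4×73343 + 23663
73343 = 3×23663 + 2354
23663 = 10×2354 + 123
2354 = 19×123 + 17
123 = 7×17 + 4
17 = 4×4 + 1
4 = 4×1 + 0
gcd = 1, so the inverse exists. Back-substitute:
1 = 17 − 4·4
1 = −4·123 + 29·17
1 = 29·2354 − 555·123
1 = −555·23663 + 5579·2354
1 = 5579·73343 − 17292·23663
1 = −17292·317035 + 74747·73343
1 = 74747·390378 − 92039·317035
So 317035·(-92039) ≡ 1 (mod 390378), and -92039 ≡ 298339 (mod 390378).

298339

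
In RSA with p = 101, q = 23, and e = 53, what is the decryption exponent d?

φ(n) = (p−1)(q−1) = 100·22 = 2200.
Need d with 53·d ≡ 1 (mod 2200). Apply the extended Euclidean algorithm:
2200 = 41·53 + 27
53 = 1·27 + 26
27 = 1·26 + 1
26 = 26·1 + 0
Back-substitute:
1 = 27 − 26
1 = −53 + 2·27
1 = 2·2200 − 83·53
So 53·(-83) ≡ 1 (mod 2200), hence d ≡ -83 ≡ 2117 (mod 2200).

2117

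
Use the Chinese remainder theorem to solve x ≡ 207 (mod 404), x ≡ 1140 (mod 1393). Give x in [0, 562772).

183623

Write x = 207 + 404·k. Then 404·k ≡ 1140 − 207 ≡ 933 (mod 1393).
Need 404⁻¹ mod 1393. Extended Euclid on (1393, 404):
1393 = 3·404 + 181
404 = 2·181 + 42
181 = 4·42 + 13
42 = 3·13 + 3
13 = 4·3 + 1
3 = 3·1 + 0
Back-substitute:
1 = 13 − 4·3
1 = −4·42 + 13·13
1 = 13·181 − 56·42
1 = −56·404 + 125·181
1 = 125·1393 − 431·404
404⁻¹ ≡ 962 (mod 1393), so k ≡ 962·933 ≡ 454 (mod 1393).
x = 207 + 404·454 = 183623.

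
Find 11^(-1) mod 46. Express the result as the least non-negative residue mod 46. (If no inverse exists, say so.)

gcd(46, 11) by repeated division:
46 = 4·11 + 2
11 = 5·2 + 1
2 = 2·1 + 0
The gcd is 1. Working backward:
1 = 11 − 5·2
1 = −5·46 + 21·11
So 11·21 ≡ 1 (mod 46).

21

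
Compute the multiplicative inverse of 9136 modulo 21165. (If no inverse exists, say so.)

5326

Extended Euclidean algorithm:
21165 = 2×9136 + 2893
9136 = 3×2893 + 457
2893 = 6×457 + 151
457 = 3×151 + 4
151 = 37×4 + 3
4 = 1×3 + 1
3 = 3×1 + 0
The gcd is 1. Working backward:
1 = 4 − 3
1 = −151 + 38·4
1 = 38·457 − 115·151
1 = −115·2893 + 728·457
1 = 728·9136 − 2299·2893
1 = −2299·21165 + 5326·9136
So 9136·5326 ≡ 1 (mod 21165).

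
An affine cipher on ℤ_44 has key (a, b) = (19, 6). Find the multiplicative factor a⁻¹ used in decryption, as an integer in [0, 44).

Extended Euclidean algorithm:
44 = 2·19 + 6
19 = 3·6 + 1
6 = 6·1 + 0
Since gcd(19, 44) = 1, back-substitute to write 1 as a combination:
1 = 19 − 3·6
1 = −3·44 + 7·19
So 19·7 ≡ 1 (mod 44).

7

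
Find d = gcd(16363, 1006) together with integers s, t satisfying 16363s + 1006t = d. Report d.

1

Repeated division:
16363 = 16*1006 + 267
1006 = 3*267 + 205
267 = 1*205 + 62
205 = 3*62 + 19
62 = 3*19 + 5
19 = 3*5 + 4
5 = 1*4 + 1
4 = 4*1 + 0
gcd(16363, 1006) = 1.
Express as a combination:
1 = 5 − 4
1 = −19 + 4·5
1 = 4·62 − 13·19
1 = −13·205 + 43·62
1 = 43·267 − 56·205
1 = −56·1006 + 211·267
1 = 211·16363 − 3432·1006
So 1 = (211)·16363 + (-3432)·1006.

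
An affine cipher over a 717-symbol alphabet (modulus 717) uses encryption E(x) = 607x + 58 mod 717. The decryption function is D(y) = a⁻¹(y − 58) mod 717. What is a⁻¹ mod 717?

Apply the Euclidean algorithm to 717 and 607:
717 = 1*607 + 110
607 = 5*110 + 57
110 = 1*57 + 53
57 = 1*53 + 4
53 = 13*4 + 1
4 = 4*1 + 0
gcd = 1, so the inverse exists. Back-substitute:
1 = 53 − 13·4
1 = −13·57 + 14·53
1 = 14·110 − 27·57
1 = −27·607 + 149·110
1 = 149·717 − 176·607
Hence 607⁻¹ ≡ -176 ≡ 541 (mod 717).

541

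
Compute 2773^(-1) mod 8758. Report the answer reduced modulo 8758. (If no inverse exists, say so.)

7561

Extended Euclidean algorithm:
8758 = 3×2773 + 439
2773 = 6×439 + 139
439 = 3×139 + 22
139 = 6×22 + 7
22 = 3×7 + 1
7 = 7×1 + 0
The gcd is 1. Working backward:
1 = 22 − 3·7
1 = −3·139 + 19·22
1 = 19·439 − 60·139
1 = −60·2773 + 379·439
1 = 379·8758 − 1197·2773
So 2773·(-1197) ≡ 1 (mod 8758), and -1197 ≡ 7561 (mod 8758).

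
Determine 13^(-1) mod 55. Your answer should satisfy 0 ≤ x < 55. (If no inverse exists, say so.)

Extended Euclidean algorithm:
55 = 4·13 + 3
13 = 4·3 + 1
3 = 3·1 + 0
gcd = 1, so the inverse exists. Back-substitute:
1 = 13 − 4·3
1 = −4·55 + 17·13
So 13·17 ≡ 1 (mod 55).

17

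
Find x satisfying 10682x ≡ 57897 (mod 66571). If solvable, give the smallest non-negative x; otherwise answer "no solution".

48385

First find gcd(10682, 66571):
66571 = 6×10682 + 2479
10682 = 4×2479 + 766
2479 = 3×766 + 181
766 = 4×181 + 42
181 = 4×42 + 13
42 = 3×13 + 3
13 = 4×3 + 1
3 = 3×1 + 0
gcd = 1, so a unique solution mod 66571 exists.
Back-substitute for the Bézout coefficients:
1 = 13 − 4·3
1 = −4·42 + 13·13
1 = 13·181 − 56·42
1 = −56·766 + 237·181
1 = 237·2479 − 767·766
1 = −767·10682 + 3305·2479
1 = 3305·66571 − 20597·10682
So 10682·(-20597) ≡ 1 (mod 66571), giving 10682⁻¹ ≡ 45974.
x ≡ 10682⁻¹·57897 ≡ 45974·57897 ≡ 48385 (mod 66571).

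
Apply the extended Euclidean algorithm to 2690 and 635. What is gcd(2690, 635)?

Repeated division:
2690 = 4×635 + 150
635 = 4×150 + 35
150 = 4×35 + 10
35 = 3×10 + 5
10 = 2×5 + 0
gcd(2690, 635) = 5.
Working backward:
5 = 35 − 3·10
5 = −3·150 + 13·35
5 = 13·635 − 55·150
5 = −55·2690 + 233·635
So 5 = (-55)·2690 + (233)·635.

5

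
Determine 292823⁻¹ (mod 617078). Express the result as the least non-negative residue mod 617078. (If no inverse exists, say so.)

149813

gcd(617078, 292823) by repeated division:
617078 = 2×292823 + 31432
292823 = 9×31432 + 9935
31432 = 3×9935 + 1627
9935 = 6×1627 + 173
1627 = 9×173 + 70
173 = 2×70 + 33
70 = 2×33 + 4
33 = 8×4 + 1
4 = 4×1 + 0
gcd = 1, so the inverse exists. Back-substitute:
1 = 33 − 8·4
1 = −8·70 + 17·33
1 = 17·173 − 42·70
1 = −42·1627 + 395·173
1 = 395·9935 − 2412·1627
1 = −2412·31432 + 7631·9935
1 = 7631·292823 − 71091·31432
1 = −71091·617078 + 149813·292823
So 292823·149813 ≡ 1 (mod 617078).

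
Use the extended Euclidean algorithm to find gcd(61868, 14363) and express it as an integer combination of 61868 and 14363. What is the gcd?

1

Euclidean algorithm:
61868 = 4*14363 + 4416
14363 = 3*4416 + 1115
4416 = 3*1115 + 1071
1115 = 1*1071 + 44
1071 = 24*44 + 15
44 = 2*15 + 14
15 = 1*14 + 1
14 = 14*1 + 0
gcd(61868, 14363) = 1.
Express as a combination:
1 = 15 − 14
1 = −44 + 3·15
1 = 3·1071 − 73·44
1 = −73·1115 + 76·1071
1 = 76·4416 − 301·1115
1 = −301·14363 + 979·4416
1 = 979·61868 − 4217·14363
So 1 = (979)·61868 + (-4217)·14363.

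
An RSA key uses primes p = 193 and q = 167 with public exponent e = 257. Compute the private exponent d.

7937

φ(n) = (p−1)(q−1) = 192·166 = 31872.
Need d with 257·d ≡ 1 (mod 31872). Apply the extended Euclidean algorithm:
31872 = 124×257 + 4
257 = 64×4 + 1
4 = 4×1 + 0
Back-substitute:
1 = 257 − 64·4
1 = −64·31872 + 7937·257
So 257·7937 ≡ 1 (mod 31872), hence d = 7937.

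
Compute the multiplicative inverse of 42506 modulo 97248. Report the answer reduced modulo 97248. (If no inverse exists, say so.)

no inverse exists

Compute gcd(42506, 97248):
97248 = 2×42506 + 12236
42506 = 3×12236 + 5798
12236 = 2×5798 + 640
5798 = 9×640 + 38
640 = 16×38 + 32
38 = 1×32 + 6
32 = 5×6 + 2
6 = 3×2 + 0
gcd(42506, 97248) = 2 ≠ 1, so 42506 has no multiplicative inverse modulo 97248.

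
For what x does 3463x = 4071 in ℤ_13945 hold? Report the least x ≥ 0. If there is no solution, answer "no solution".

7922

First find gcd(3463, 13945):
13945 = 4·3463 + 93
3463 = 37·93 + 22
93 = 4·22 + 5
22 = 4·5 + 2
5 = 2·2 + 1
2 = 2·1 + 0
gcd = 1, so a unique solution mod 13945 exists.
Back-substitute for the Bézout coefficients:
1 = 5 − 2·2
1 = −2·22 + 9·5
1 = 9·93 − 38·22
1 = −38·3463 + 1415·93
1 = 1415·13945 − 5698·3463
So 3463·(-5698) ≡ 1 (mod 13945), giving 3463⁻¹ ≡ 8247.
x ≡ 3463⁻¹·4071 ≡ 8247·4071 ≡ 7922 (mod 13945).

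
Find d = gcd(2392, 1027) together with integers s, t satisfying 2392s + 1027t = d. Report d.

13

Euclidean algorithm:
2392 = 2×1027 + 338
1027 = 3×338 + 13
338 = 26×13 + 0
gcd(2392, 1027) = 13.
Working backward:
13 = 1027 − 3·338
13 = −3·2392 + 7·1027
So 13 = (-3)·2392 + (7)·1027.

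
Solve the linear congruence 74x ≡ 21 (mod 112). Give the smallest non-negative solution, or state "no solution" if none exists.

no solution

gcd(74, 112):
112 = 1·74 + 38
74 = 1·38 + 36
38 = 1·36 + 2
36 = 18·2 + 0
gcd = 2, but 2 ∤ 21, so the congruence has no solution.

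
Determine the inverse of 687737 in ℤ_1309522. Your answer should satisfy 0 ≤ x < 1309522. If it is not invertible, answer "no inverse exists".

Extended Euclidean algorithm:
1309522 = 1×687737 + 621785
687737 = 1×621785 + 65952
621785 = 9×65952 + 28217
65952 = 2×28217 + 9518
28217 = 2×9518 + 9181
9518 = 1×9181 + 337
9181 = 27×337 + 82
337 = 4×82 + 9
82 = 9×9 + 1
9 = 9×1 + 0
Since gcd(687737, 1309522) = 1, back-substitute to write 1 as a combination:
1 = 82 − 9·9
1 = −9·337 + 37·82
1 = 37·9181 − 1008·337
1 = −1008·9518 + 1045·9181
1 = 1045·28217 − 3098·9518
1 = −3098·65952 + 7241·28217
1 = 7241·621785 − 68267·65952
1 = −68267·687737 + 75508·621785
1 = 75508·1309522 − 143775·687737
So 687737·(-143775) ≡ 1 (mod 1309522), and -143775 ≡ 1165747 (mod 1309522).

1165747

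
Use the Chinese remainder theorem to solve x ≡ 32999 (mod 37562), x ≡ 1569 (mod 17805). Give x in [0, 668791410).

634642989

Write x = 32999 + 37562·k. Then 37562·k ≡ 1569 − 32999 ≡ 4180 (mod 17805).
Need 37562⁻¹ mod 17805. Extended Euclid on (17805, 1952):
17805 = 9×1952 + 237
1952 = 8×237 + 56
237 = 4×56 + 13
56 = 4×13 + 4
13 = 3×4 + 1
4 = 4×1 + 0
Back-substitute:
1 = 13 − 3·4
1 = −3·56 + 13·13
1 = 13·237 − 55·56
1 = −55·1952 + 453·237
1 = 453·17805 − 4132·1952
37562⁻¹ ≡ 13673 (mod 17805), so k ≡ 13673·4180 ≡ 16895 (mod 17805).
x = 32999 + 37562·16895 = 634642989.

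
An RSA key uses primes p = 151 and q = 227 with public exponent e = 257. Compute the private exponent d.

φ(n) = (p−1)(q−1) = 150·226 = 33900.
Need d with 257·d ≡ 1 (mod 33900). Apply the extended Euclidean algorithm:
33900 = 131·257 + 233
257 = 1·233 + 24
233 = 9·24 + 17
24 = 1·17 + 7
17 = 2·7 + 3
7 = 2·3 + 1
3 = 3·1 + 0
Back-substitute:
1 = 7 − 2·3
1 = −2·17 + 5·7
1 = 5·24 − 7·17
1 = −7·233 + 68·24
1 = 68·257 − 75·233
1 = −75·33900 + 9893·257
So 257·9893 ≡ 1 (mod 33900), hence d = 9893.

9893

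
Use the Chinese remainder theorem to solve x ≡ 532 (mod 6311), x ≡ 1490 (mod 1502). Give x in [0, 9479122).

3055056

Write x = 532 + 6311·k. Then 6311·k ≡ 1490 − 532 ≡ 958 (mod 1502).
Need 6311⁻¹ mod 1502. Extended Euclid on (1502, 303):
1502 = 4*303 + 290
303 = 1*290 + 13
290 = 22*13 + 4
13 = 3*4 + 1
4 = 4*1 + 0
Back-substitute:
1 = 13 − 3·4
1 = −3·290 + 67·13
1 = 67·303 − 70·290
1 = −70·1502 + 347·303
6311⁻¹ ≡ 347 (mod 1502), so k ≡ 347·958 ≡ 484 (mod 1502).
x = 532 + 6311·484 = 3055056.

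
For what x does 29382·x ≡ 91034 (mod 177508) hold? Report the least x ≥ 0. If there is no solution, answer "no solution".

11083

First find gcd(29382, 177508):
177508 = 6*29382 + 1216
29382 = 24*1216 + 198
1216 = 6*198 + 28
198 = 7*28 + 2
28 = 14*2 + 0
gcd = 2 and 2 | 91034, so solutions exist. Divide through by 2: 14691x ≡ 45517 (mod 88754).
Now find 14691⁻¹ mod 88754:
88754 = 6*14691 + 608
14691 = 24*608 + 99
608 = 6*99 + 14
99 = 7*14 + 1
14 = 14*1 + 0
Back-substitute:
1 = 99 − 7·14
1 = −7·608 + 43·99
1 = 43·14691 − 1039·608
1 = −1039·88754 + 6277·14691
So 14691⁻¹ ≡ 6277 (mod 88754).
Then x ≡ 6277·45517 ≡ 11083 (mod 88754); the smallest non-negative solution is x = 11083.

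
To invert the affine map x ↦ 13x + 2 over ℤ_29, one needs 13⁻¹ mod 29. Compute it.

Apply the Euclidean algorithm to 29 and 13:
29 = 2·13 + 3
13 = 4·3 + 1
3 = 3·1 + 0
The gcd is 1. Working backward:
1 = 13 − 4·3
1 = −4·29 + 9·13
So 13·9 ≡ 1 (mod 29).

9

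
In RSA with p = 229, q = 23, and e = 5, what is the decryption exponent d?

φ(n) = (p−1)(q−1) = 228·22 = 5016.
Need d with 5·d ≡ 1 (mod 5016). Apply the extended Euclidean algorithm:
5016 = 1003·5 + 1
5 = 5·1 + 0
Back-substitute:
1 = 5016 − 1003·5
So 5·(-1003) ≡ 1 (mod 5016), hence d ≡ -1003 ≡ 4013 (mod 5016).

4013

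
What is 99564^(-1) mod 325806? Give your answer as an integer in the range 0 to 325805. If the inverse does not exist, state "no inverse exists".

no inverse exists

Euclidean algorithm on 325806, 99564:
325806 = 3×99564 + 27114
99564 = 3×27114 + 18222
27114 = 1×18222 + 8892
18222 = 2×8892 + 438
8892 = 20×438 + 132
438 = 3×132 + 42
132 = 3×42 + 6
42 = 7×6 + 0
The gcd is 6, not 1, hence no inverse exists.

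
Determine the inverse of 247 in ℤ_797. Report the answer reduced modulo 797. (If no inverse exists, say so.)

555

Extended Euclidean algorithm:
797 = 3*247 + 56
247 = 4*56 + 23
56 = 2*23 + 10
23 = 2*10 + 3
10 = 3*3 + 1
3 = 3*1 + 0
Since gcd(247, 797) = 1, back-substitute to write 1 as a combination:
1 = 10 − 3·3
1 = −3·23 + 7·10
1 = 7·56 − 17·23
1 = −17·247 + 75·56
1 = 75·797 − 242·247
So 247·(-242) ≡ 1 (mod 797), and -242 ≡ 555 (mod 797).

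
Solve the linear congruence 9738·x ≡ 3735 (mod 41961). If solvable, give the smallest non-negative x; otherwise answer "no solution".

2547

First find gcd(9738, 41961):
41961 = 4·9738 + 3009
9738 = 3·3009 + 711
3009 = 4·711 + 165
711 = 4·165 + 51
165 = 3·51 + 12
51 = 4·12 + 3
12 = 4·3 + 0
gcd = 3 and 3 | 3735, so solutions exist. Divide through by 3: 3246x ≡ 1245 (mod 13987).
Now find 3246⁻¹ mod 13987:
13987 = 4×3246 + 1003
3246 = 3×1003 + 237
1003 = 4×237 + 55
237 = 4×55 + 17
55 = 3×17 + 4
17 = 4×4 + 1
4 = 4×1 + 0
Back-substitute:
1 = 17 − 4·4
1 = −4·55 + 13·17
1 = 13·237 − 56·55
1 = −56·1003 + 237·237
1 = 237·3246 − 767·1003
1 = −767·13987 + 3305·3246
So 3246⁻¹ ≡ 3305 (mod 13987).
Then x ≡ 3305·1245 ≡ 2547 (mod 13987); the smallest non-negative solution is x = 2547.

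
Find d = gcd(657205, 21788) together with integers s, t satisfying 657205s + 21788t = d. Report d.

1

Euclidean algorithm:
657205 = 30·21788 + 3565
21788 = 6·3565 + 398
3565 = 8·398 + 381
398 = 1·381 + 17
381 = 22·17 + 7
17 = 2·7 + 3
7 = 2·3 + 1
3 = 3·1 + 0
gcd(657205, 21788) = 1.
Express as a combination:
1 = 7 − 2·3
1 = −2·17 + 5·7
1 = 5·381 − 112·17
1 = −112·398 + 117·381
1 = 117·3565 − 1048·398
1 = −1048·21788 + 6405·3565
1 = 6405·657205 − 193198·21788
So 1 = (6405)·657205 + (-193198)·21788.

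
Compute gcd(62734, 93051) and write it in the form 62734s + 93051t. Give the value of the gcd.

Apply Euclid's algorithm to 93051 and 62734:
93051 = 1·62734 + 30317
62734 = 2·30317 + 2100
30317 = 14·2100 + 917
2100 = 2·917 + 266
917 = 3·266 + 119
266 = 2·119 + 28
119 = 4·28 + 7
28 = 4·7 + 0
gcd(62734, 93051) = 7.
Working backward:
7 = 119 − 4·28
7 = −4·266 + 9·119
7 = 9·917 − 31·266
7 = −31·2100 + 71·917
7 = 71·30317 − 1025·2100
7 = −1025·62734 + 2121·30317
7 = 2121·93051 − 3146·62734
So 7 = (2121)·93051 + (-3146)·62734.

7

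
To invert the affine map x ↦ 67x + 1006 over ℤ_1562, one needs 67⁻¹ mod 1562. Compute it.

1189

Extended Euclidean algorithm:
1562 = 23*67 + 21
67 = 3*21 + 4
21 = 5*4 + 1
4 = 4*1 + 0
Since gcd(67, 1562) = 1, back-substitute to write 1 as a combination:
1 = 21 − 5·4
1 = −5·67 + 16·21
1 = 16·1562 − 373·67
So 67·(-373) ≡ 1 (mod 1562), and -373 ≡ 1189 (mod 1562).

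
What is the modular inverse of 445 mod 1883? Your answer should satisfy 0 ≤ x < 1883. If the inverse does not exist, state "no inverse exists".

457

gcd(1883, 445) by repeated division:
1883 = 4·445 + 103
445 = 4·103 + 33
103 = 3·33 + 4
33 = 8·4 + 1
4 = 4·1 + 0
The gcd is 1. Working backward:
1 = 33 − 8·4
1 = −8·103 + 25·33
1 = 25·445 − 108·103
1 = −108·1883 + 457·445
So 445·457 ≡ 1 (mod 1883).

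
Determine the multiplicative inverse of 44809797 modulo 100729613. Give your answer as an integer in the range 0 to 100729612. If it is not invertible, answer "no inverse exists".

Extended Euclidean algorithm:
100729613 = 2×44809797 + 11110019
44809797 = 4×11110019 + 369721
11110019 = 30×369721 + 18389
369721 = 20×18389 + 1941
18389 = 9×1941 + 920
1941 = 2×920 + 101
920 = 9×101 + 11
101 = 9×11 + 2
11 = 5×2 + 1
2 = 2×1 + 0
gcd = 1, so the inverse exists. Back-substitute:
1 = 11 − 5·2
1 = −5·101 + 46·11
1 = 46·920 − 419·101
1 = −419·1941 + 884·920
1 = 884·18389 − 8375·1941
1 = −8375·369721 + 168384·18389
1 = 168384·11110019 − 5059895·369721
1 = −5059895·44809797 + 20407964·11110019
1 = 20407964·100729613 − 45875823·44809797
Hence 44809797⁻¹ ≡ -45875823 ≡ 54853790 (mod 100729613).

54853790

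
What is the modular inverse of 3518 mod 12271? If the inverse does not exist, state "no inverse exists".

8619

Run Euclid on (12271, 3518):
12271 = 3×3518 + 1717
3518 = 2×1717 + 84
1717 = 20×84 + 37
84 = 2×37 + 10
37 = 3×10 + 7
10 = 1×7 + 3
7 = 2×3 + 1
3 = 3×1 + 0
gcd = 1, so the inverse exists. Back-substitute:
1 = 7 − 2·3
1 = −2·10 + 3·7
1 = 3·37 − 11·10
1 = −11·84 + 25·37
1 = 25·1717 − 511·84
1 = −511·3518 + 1047·1717
1 = 1047·12271 − 3652·3518
Thus 3518·(-3652) ≡ 1 (mod 12271); reducing, -3652 mod 12271 = 8619.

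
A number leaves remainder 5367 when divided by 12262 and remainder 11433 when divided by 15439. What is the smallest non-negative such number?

163016395

Write x = 5367 + 12262·k. Then 12262·k ≡ 11433 − 5367 ≡ 6066 (mod 15439).
Need 12262⁻¹ mod 15439. Extended Euclid on (15439, 12262):
15439 = 1*12262 + 3177
12262 = 3*3177 + 2731
3177 = 1*2731 + 446
2731 = 6*446 + 55
446 = 8*55 + 6
55 = 9*6 + 1
6 = 6*1 + 0
Back-substitute:
1 = 55 − 9·6
1 = −9·446 + 73·55
1 = 73·2731 − 447·446
1 = −447·3177 + 520·2731
1 = 520·12262 − 2007·3177
1 = −2007·15439 + 2527·12262
12262⁻¹ ≡ 2527 (mod 15439), so k ≡ 2527·6066 ≡ 13294 (mod 15439).
x = 5367 + 12262·13294 = 163016395.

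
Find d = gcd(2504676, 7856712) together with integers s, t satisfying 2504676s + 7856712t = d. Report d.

12

Euclidean algorithm:
7856712 = 3*2504676 + 342684
2504676 = 7*342684 + 105888
342684 = 3*105888 + 25020
105888 = 4*25020 + 5808
25020 = 4*5808 + 1788
5808 = 3*1788 + 444
1788 = 4*444 + 12
444 = 37*12 + 0
gcd(2504676, 7856712) = 12.
Working backward:
12 = 1788 − 4·444
12 = −4·5808 + 13·1788
12 = 13·25020 − 56·5808
12 = −56·105888 + 237·25020
12 = 237·342684 − 767·105888
12 = −767·2504676 + 5606·342684
12 = 5606·7856712 − 17585·2504676
So 12 = (5606)·7856712 + (-17585)·2504676.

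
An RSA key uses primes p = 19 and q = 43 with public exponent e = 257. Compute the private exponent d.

φ(n) = (p−1)(q−1) = 18·42 = 756.
Need d with 257·d ≡ 1 (mod 756). Apply the extended Euclidean algorithm:
756 = 2*257 + 242
257 = 1*242 + 15
242 = 16*15 + 2
15 = 7*2 + 1
2 = 2*1 + 0
Back-substitute:
1 = 15 − 7·2
1 = −7·242 + 113·15
1 = 113·257 − 120·242
1 = −120·756 + 353·257
So 257·353 ≡ 1 (mod 756), hence d = 353.

353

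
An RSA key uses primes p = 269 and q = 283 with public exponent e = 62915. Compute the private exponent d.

φ(n) = (p−1)(q−1) = 268·282 = 75576.
Need d with 62915·d ≡ 1 (mod 75576). Apply the extended Euclidean algorithm:
75576 = 1×62915 + 12661
62915 = 4×12661 + 12271
12661 = 1×12271 + 390
12271 = 31×390 + 181
390 = 2×181 + 28
181 = 6×28 + 13
28 = 2×13 + 2
13 = 6×2 + 1
2 = 2×1 + 0
Back-substitute:
1 = 13 − 6·2
1 = −6·28 + 13·13
1 = 13·181 − 84·28
1 = −84·390 + 181·181
1 = 181·12271 − 5695·390
1 = −5695·12661 + 5876·12271
1 = 5876·62915 − 29199·12661
1 = −29199·75576 + 35075·62915
So 62915·35075 ≡ 1 (mod 75576), hence d = 35075.

35075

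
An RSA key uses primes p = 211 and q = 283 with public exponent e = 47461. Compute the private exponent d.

φ(n) = (p−1)(q−1) = 210·282 = 59220.
Need d with 47461·d ≡ 1 (mod 59220). Apply the extended Euclidean algorithm:
59220 = 1*47461 + 11759
47461 = 4*11759 + 425
11759 = 27*425 + 284
425 = 1*284 + 141
284 = 2*141 + 2
141 = 70*2 + 1
2 = 2*1 + 0
Back-substitute:
1 = 141 − 70·2
1 = −70·284 + 141·141
1 = 141·425 − 211·284
1 = −211·11759 + 5838·425
1 = 5838·47461 − 23563·11759
1 = −23563·59220 + 29401·47461
So 47461·29401 ≡ 1 (mod 59220), hence d = 29401.

29401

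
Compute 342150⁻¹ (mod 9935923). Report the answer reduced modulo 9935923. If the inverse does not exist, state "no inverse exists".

9629932

gcd(9935923, 342150) by repeated division:
9935923 = 29×342150 + 13573
342150 = 25×13573 + 2825
13573 = 4×2825 + 2273
2825 = 1×2273 + 552
2273 = 4×552 + 65
552 = 8×65 + 32
65 = 2×32 + 1
32 = 32×1 + 0
The gcd is 1. Working backward:
1 = 65 − 2·32
1 = −2·552 + 17·65
1 = 17·2273 − 70·552
1 = −70·2825 + 87·2273
1 = 87·13573 − 418·2825
1 = −418·342150 + 10537·13573
1 = 10537·9935923 − 305991·342150
Thus 342150·(-305991) ≡ 1 (mod 9935923); reducing, -305991 mod 9935923 = 9629932.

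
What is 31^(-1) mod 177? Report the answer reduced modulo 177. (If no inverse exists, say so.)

Extended Euclidean algorithm:
177 = 5×31 + 22
31 = 1×22 + 9
22 = 2×9 + 4
9 = 2×4 + 1
4 = 4×1 + 0
Since gcd(31, 177) = 1, back-substitute to write 1 as a combination:
1 = 9 − 2·4
1 = −2·22 + 5·9
1 = 5·31 − 7·22
1 = −7·177 + 40·31
So 31·40 ≡ 1 (mod 177).

40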